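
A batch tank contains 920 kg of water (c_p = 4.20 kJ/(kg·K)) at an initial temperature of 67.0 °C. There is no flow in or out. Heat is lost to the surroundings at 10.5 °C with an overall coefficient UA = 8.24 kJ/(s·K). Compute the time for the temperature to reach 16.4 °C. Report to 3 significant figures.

Lumped-capacitance energy balance: M c_p dT/dt = UA(T_amb − T).
τ = M c_p/UA = 468.93 s; T_ss = T_amb = 10.500 °C.
T(t) = T_ss + (T₀ − T_ss)e^(−t/τ); set T = 16.4:
t = −τ ln[(T − T_ss)/(T₀ − T_ss)] = −468.93 · ln(0.10442) = 1059.5 s.

1060 s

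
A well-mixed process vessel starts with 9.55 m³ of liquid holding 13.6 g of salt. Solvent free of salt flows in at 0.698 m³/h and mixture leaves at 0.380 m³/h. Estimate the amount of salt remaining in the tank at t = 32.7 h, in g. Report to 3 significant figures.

5.64 g

Let m(t) be the amount of salt. Volume: V(t) = V₀ + (Q_in − Q_out) t = 9.55 + 0.31800 t; V(32.7) = 19.949 m³.
Solute balance: dm/dt = 0 − Q_out C = −Q_out m/V(t).
dm/m = −Q_out dt/(V₀ + 0.31800 t); integrating gives ln(m/m₀) = −(Q_out/(Q_in−Q_out)) ln(V/V₀).
m = m₀ (V₀/V)^(Q_out/(Q_in−Q_out)) = 13.6 × (9.55/19.949)^(1.1950) = 5.6397 g.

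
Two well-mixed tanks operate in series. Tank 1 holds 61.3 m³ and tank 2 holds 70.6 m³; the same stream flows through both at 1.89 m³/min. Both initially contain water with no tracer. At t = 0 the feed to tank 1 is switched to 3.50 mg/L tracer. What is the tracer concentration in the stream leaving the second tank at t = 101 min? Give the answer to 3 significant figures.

2.75 mg/L

Time constants: τᵢ = Vᵢ/Q for each well-mixed tank.
τ₁ = 61.3/1.89 = 32.434 min; τ₂ = 70.6/1.89 = 37.354 min.
Tank 1: C₁ = C_in(1 − e^(−t/τ₁)). Tank 2 (τ₁ ≠ τ₂): C₂ = C_in[1 − (τ₁ e^(−t/τ₁) − τ₂ e^(−t/τ₂))/(τ₁ − τ₂)].
At t = 101: e^(−t/τ₁) = 0.044422, e^(−t/τ₂) = 0.066949.
C₂ = 3.50·[1 − (32.434·0.044422 − 37.354·0.066949)/(-4.9206)] = 3.50·0.78456 = 2.7460 mg/L.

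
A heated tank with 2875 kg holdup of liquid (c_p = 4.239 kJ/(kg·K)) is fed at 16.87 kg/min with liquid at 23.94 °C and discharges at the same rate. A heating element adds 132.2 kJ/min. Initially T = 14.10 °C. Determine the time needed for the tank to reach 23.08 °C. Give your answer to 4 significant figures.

M c_p dT/dt = ṁ c_p (T_in − T) + Q̇.
τ = M/ṁ = 170.421 min; T_ss = T_in + Q̇/(ṁ c_p) = 25.7886 °C.
T(t) = T_ss + (T₀ − T_ss) e^(−t/τ). Set T = 23.08:
e^(−t/τ) = (23.08 − 25.7886)/(14.10 − 25.7886) = 0.231733
t = −170.421 · ln(0.231733) = 249.184 min.

249.2 min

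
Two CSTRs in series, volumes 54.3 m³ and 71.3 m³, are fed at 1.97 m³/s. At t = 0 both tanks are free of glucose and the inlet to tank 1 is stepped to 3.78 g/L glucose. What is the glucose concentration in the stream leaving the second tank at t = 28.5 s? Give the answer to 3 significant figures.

0.860 g/L

Time constants: τᵢ = Vᵢ/Q for each well-mixed tank.
τ₁ = 54.3/1.97 = 27.563 s; τ₂ = 71.3/1.97 = 36.193 s.
Tank 1: C₁ = C_in(1 − e^(−t/τ₁)). Tank 2 (τ₁ ≠ τ₂): C₂ = C_in[1 − (τ₁ e^(−t/τ₁) − τ₂ e^(−t/τ₂))/(τ₁ − τ₂)].
At t = 28.5: e^(−t/τ₁) = 0.35559, e^(−t/τ₂) = 0.45500.
C₂ = 3.78·[1 − (27.563·0.35559 − 36.193·0.45500)/(-8.6294)] = 3.78·0.22745 = 0.85977 g/L.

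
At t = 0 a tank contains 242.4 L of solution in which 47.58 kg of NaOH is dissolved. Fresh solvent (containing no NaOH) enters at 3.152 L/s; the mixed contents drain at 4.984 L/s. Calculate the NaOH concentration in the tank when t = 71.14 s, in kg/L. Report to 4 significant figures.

0.05205 kg/L

Let m(t) be the amount of NaOH. Volume: V(t) = V₀ + (Q_in − Q_out) t = 242.4 − 1.83200 t; V(71.14) = 112.072 L.
Species balance (pure solvent in): dm/dt = −Q_out · m/V(t).
dm/m = −Q_out dt/(V₀ − 1.83200 t); integrating gives ln(m/m₀) = −(Q_out/(Q_in−Q_out)) ln(V/V₀).
m = m₀ (V₀/V)^(Q_out/(Q_in−Q_out)) = 47.58 × (242.4/112.072)^(-2.72052) = 5.83374 kg.
C = m/V = 5.83374/112.072 = 0.0520537 kg/L.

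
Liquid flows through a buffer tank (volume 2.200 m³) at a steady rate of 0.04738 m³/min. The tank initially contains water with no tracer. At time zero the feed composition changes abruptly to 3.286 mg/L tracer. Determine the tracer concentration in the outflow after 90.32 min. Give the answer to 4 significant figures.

Unsteady species balance (constant V, well mixed): V dC/dt = Q(C_in − C).
Rewrite as dC/dt + C/τ = C_in/τ, τ = V/Q = 46.4331 min.
Solution: C(t) = C_in + (C₀ − C_in) e^(−t/τ).
C(90.32) = 3.286 + (0 − 3.286)·e^(−90.32/46.4331) = 3.286 + (-3.28600)·0.142964 = 2.81622 mg/L.

2.816 mg/L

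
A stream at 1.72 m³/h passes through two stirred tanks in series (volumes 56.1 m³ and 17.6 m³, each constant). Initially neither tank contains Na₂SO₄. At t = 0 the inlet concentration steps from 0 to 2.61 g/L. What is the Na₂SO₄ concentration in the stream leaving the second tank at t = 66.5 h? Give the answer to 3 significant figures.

Species balance on tank i: dCᵢ/dt = (Cᵢ₋₁ − Cᵢ)/τᵢ with τᵢ = Vᵢ/Q.
τ₁ = 56.1/1.72 = 32.616 h; τ₂ = 17.6/1.72 = 10.233 h.
Solving the cascade with C₁(0)=C₂(0)=0 gives C₂(t) = C_in[1 − (τ₁ e^(−t/τ₁) − τ₂ e^(−t/τ₂))/(τ₁ − τ₂)].
At t = 66.5: e^(−t/τ₁) = 0.13018, e^(−t/τ₂) = 0.0015051.
C₂ = 2.61·[1 − (32.616·0.13018 − 10.233·0.0015051)/(22.384)] = 2.61·0.81100 = 2.1167 g/L.

2.12 g/L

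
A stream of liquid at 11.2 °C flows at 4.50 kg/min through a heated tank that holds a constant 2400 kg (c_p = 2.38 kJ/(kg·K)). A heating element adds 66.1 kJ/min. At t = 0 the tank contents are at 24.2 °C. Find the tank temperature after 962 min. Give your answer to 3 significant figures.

Energy balance: M c_p dT/dt = ṁ c_p (T_in − T) + 66.1.
τ = M/ṁ = 533.33 min; T_ss = T_in + Q̇/(ṁ c_p) = 11.2 + 66.1/(4.50·2.38) = 17.372 °C.
Solution: T(t) = T_ss + (T₀ − T_ss) e^(−t/τ).
T(962) = 17.372 + (6.8282)·e^(−962/533.33) = 17.372 + (6.8282)·0.16468 = 18.496 °C.

18.5 °C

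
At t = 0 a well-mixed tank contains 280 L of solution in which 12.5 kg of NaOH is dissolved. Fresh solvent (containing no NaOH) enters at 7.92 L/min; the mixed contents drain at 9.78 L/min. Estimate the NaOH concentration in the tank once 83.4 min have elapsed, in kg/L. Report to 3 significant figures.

Let m(t) be the amount of NaOH. Volume: V(t) = V₀ + (Q_in − Q_out) t = 280 − 1.8600 t; V(83.4) = 124.88 L.
Species balance (pure solvent in): dm/dt = −Q_out · m/V(t).
dm/m = −Q_out dt/(V₀ − 1.8600 t); integrating gives ln(m/m₀) = −(Q_out/(Q_in−Q_out)) ln(V/V₀).
m = m₀ (V₀/V)^(Q_out/(Q_in−Q_out)) = 12.5 × (280/124.88)^(-5.2581) = 0.17907 kg.
C = m/V = 0.17907/124.88 = 0.0014340 kg/L.

0.00143 kg/L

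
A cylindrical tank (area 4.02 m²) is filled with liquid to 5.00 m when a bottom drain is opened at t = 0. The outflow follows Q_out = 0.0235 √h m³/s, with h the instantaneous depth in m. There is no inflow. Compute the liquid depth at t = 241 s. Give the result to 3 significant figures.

2.35 m

A dh/dt = −Q_out = −0.0235 √h.
Separate and integrate: 2(√h − √h₀) = −(0.0235/A) t.
√h = √5.00 − 0.0235·241/(2·4.02) = 2.2361 − 0.70442 = 1.5317.
h = 1.5317² = 2.3460 m.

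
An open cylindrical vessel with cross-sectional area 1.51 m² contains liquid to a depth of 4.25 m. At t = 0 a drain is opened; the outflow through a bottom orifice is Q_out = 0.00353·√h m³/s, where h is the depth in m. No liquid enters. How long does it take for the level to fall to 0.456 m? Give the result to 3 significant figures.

A dh/dt = −Q_out = −0.00353 √h.
∫ h^(−1/2) dh = −(0.00353/A) ∫ dt, giving 2√h = 2√h₀ − (0.00353/A) t.
t = 2A(√h₀ − √h)/0.00353 = 2·1.51·(√4.25 − √0.456)/0.00353
  = 3.0200 × (2.0616 − 0.67528) / 0.00353 = 1186.0 s.

1190 s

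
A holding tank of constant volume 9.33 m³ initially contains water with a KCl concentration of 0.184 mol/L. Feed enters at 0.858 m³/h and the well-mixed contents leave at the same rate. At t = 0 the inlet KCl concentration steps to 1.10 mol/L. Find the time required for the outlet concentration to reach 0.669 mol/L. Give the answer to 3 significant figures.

8.20 h

Unsteady species balance (constant V, well mixed): V dC/dt = Q(C_in − C), so τ = V/Q = 10.874 h.
C(t) = C_in + (C₀ − C_in) e^(−t/τ). Set C = 0.669 and solve for t:
e^(−t/τ) = (C − C_in)/(C₀ − C_in) = (0.669 − 1.10)/(0.184 − 1.10) = 0.47052
t = −τ ln(…) = 10.874 × 0.75391 = 8.1981 h.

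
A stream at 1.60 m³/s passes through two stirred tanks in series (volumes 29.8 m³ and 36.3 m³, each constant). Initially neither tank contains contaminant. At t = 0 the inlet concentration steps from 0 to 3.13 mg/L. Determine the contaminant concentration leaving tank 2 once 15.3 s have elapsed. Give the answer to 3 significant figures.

Species balance on tank i: dCᵢ/dt = (Cᵢ₋₁ − Cᵢ)/τᵢ with τᵢ = Vᵢ/Q.
τ₁ = 29.8/1.60 = 18.625 s; τ₂ = 36.3/1.60 = 22.687 s.
Solving the cascade with C₁(0)=C₂(0)=0 gives C₂(t) = C_in[1 − (τ₁ e^(−t/τ₁) − τ₂ e^(−t/τ₂))/(τ₁ − τ₂)].
At t = 15.3: e^(−t/τ₁) = 0.43978, e^(−t/τ₂) = 0.50947.
C₂ = 3.13·[1 − (18.625·0.43978 − 22.687·0.50947)/(-4.0625)] = 3.13·0.17102 = 0.53531 mg/L.

0.535 mg/L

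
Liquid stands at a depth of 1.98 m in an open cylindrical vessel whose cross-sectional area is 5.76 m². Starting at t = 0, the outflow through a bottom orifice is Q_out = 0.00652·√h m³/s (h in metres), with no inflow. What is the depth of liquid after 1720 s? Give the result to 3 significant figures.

With no inflow, A dh/dt = −0.00652 √h.
∫ h^(−1/2) dh = −(0.00652/A) ∫ dt, giving 2√h = 2√h₀ − (0.00652/A) t.
√h = √1.98 − 0.00652·1720/(2·5.76) = 1.4071 − 0.97347 = 0.43365.
h = 0.43365² = 0.18805 m.

0.188 m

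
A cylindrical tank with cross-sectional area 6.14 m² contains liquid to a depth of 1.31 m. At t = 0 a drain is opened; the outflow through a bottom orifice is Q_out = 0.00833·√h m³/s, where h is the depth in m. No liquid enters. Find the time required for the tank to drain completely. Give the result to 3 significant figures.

A dh/dt = −Q_out = −0.00833 √h.
This is separable: 2 d(√h)/dt = −0.00833/A, so √h = √h₀ − (0.00833/(2A)) t.
Tank is empty when √h = 0: t_empty = 2A√h₀/0.00833.
t_empty = 2·6.14·√1.31/0.00833 = 12.280·1.1446/0.00833 = 1687.3 s.

1690 s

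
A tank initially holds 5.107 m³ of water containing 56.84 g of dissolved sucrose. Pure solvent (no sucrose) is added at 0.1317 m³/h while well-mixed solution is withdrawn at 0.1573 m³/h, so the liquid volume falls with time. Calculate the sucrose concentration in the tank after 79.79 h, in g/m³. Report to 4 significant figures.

0.8041 g/m³

Let m(t) be the amount of sucrose. Volume: V(t) = V₀ + (Q_in − Q_out) t = 5.107 − 0.0256000 t; V(79.79) = 3.06438 m³.
Species balance (pure solvent in): dm/dt = −Q_out · m/V(t).
Separate: dm/m = −Q_out dt/V(t) ⇒ ln(m/m₀) = −(Q_out/(Q_in−Q_out)) ln(V/V₀).
m = m₀ (V₀/V)^(Q_out/(Q_in−Q_out)) = 56.84 × (5.107/3.06438)^(-6.14453) = 2.46406 g.
C = m/V = 2.46406/3.06438 = 0.804097 g/m³.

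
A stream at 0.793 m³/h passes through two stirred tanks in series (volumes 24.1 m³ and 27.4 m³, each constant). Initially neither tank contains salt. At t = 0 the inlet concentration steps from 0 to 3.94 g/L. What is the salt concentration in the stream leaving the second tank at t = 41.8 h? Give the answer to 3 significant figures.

1.45 g/L

Each tank obeys Vᵢ dCᵢ/dt = Q(Cᵢ₋₁ − Cᵢ), so τᵢ = Vᵢ/Q.
τ₁ = 24.1/0.793 = 30.391 h; τ₂ = 27.4/0.793 = 34.552 h.
Tank 1: C₁ = C_in(1 − e^(−t/τ₁)). Tank 2 (τ₁ ≠ τ₂): C₂ = C_in[1 − (τ₁ e^(−t/τ₁) − τ₂ e^(−t/τ₂))/(τ₁ − τ₂)].
At t = 41.8: e^(−t/τ₁) = 0.25274, e^(−t/τ₂) = 0.29827.
C₂ = 3.94·[1 − (30.391·0.25274 − 34.552·0.29827)/(-4.1614)] = 3.94·0.36920 = 1.4546 g/L.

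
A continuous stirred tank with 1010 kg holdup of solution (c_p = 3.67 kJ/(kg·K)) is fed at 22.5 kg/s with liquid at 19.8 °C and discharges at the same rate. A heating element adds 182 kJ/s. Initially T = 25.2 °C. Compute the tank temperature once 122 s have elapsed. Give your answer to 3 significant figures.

22.2 °C

M c_p dT/dt = ṁ c_p (T_in − T) + Q̇.
τ = M/ṁ = 44.889 s; T_ss = T_in + Q̇/(ṁ c_p) = 19.8 + 182/(22.5·3.67) = 22.004 °C.
Solution: T(t) = T_ss + (T₀ − T_ss) e^(−t/τ).
T(122) = 22.004 + (3.1959)·e^(−122/44.889) = 22.004 + (3.1959)·0.066018 = 22.215 °C.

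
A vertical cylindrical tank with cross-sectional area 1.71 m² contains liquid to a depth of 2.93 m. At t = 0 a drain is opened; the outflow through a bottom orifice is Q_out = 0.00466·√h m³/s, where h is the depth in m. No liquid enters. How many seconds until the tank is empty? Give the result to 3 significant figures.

A dh/dt = −Q_out = −0.00466 √h.
This is separable: 2 d(√h)/dt = −0.00466/A, so √h = √h₀ − (0.00466/(2A)) t.
Tank is empty when √h = 0: t_empty = 2A√h₀/0.00466.
t_empty = 2·1.71·√2.93/0.00466 = 3.4200·1.7117/0.00466 = 1256.2 s.

1260 s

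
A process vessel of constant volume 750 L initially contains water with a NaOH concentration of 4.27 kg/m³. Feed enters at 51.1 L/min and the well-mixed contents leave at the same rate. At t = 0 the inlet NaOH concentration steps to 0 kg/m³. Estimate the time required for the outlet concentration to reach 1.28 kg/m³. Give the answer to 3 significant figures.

Transient balance on the dissolved component: V dC/dt = Q(C_in − C), so τ = V/Q = 14.677 min.
C(t) = C_in + (C₀ − C_in) e^(−t/τ). Set C = 1.28 and solve for t:
e^(−t/τ) = (C − C_in)/(C₀ − C_in) = (1.28 − 0)/(4.27 − 0) = 0.29977
t = −τ ln(…) = 14.677 × 1.2048 = 17.682 min.

17.7 min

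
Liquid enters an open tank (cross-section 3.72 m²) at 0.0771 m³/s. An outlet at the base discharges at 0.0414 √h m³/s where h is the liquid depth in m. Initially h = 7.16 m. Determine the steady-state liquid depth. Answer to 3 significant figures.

3.47 m

Level balance: A dh/dt = 0.0771 − 0.0414 √h. Setting dh/dt = 0:
Q_in = 0.0414 √h_ss ⇒ √h_ss = 0.0771/0.0414 = 1.8623.
h_ss = 1.8623² = 3.4682 m. (Since h₀ = 7.16 m > h_ss, the level will fall toward this value.)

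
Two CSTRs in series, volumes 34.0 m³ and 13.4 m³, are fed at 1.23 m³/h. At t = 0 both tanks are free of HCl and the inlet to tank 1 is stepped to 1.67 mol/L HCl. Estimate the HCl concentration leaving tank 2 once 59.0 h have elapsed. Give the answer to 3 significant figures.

Time constants: τᵢ = Vᵢ/Q for each well-mixed tank.
τ₁ = 34.0/1.23 = 27.642 h; τ₂ = 13.4/1.23 = 10.894 h.
Solving the cascade with C₁(0)=C₂(0)=0 gives C₂(t) = C_in[1 − (τ₁ e^(−t/τ₁) − τ₂ e^(−t/τ₂))/(τ₁ − τ₂)].
At t = 59.0: e^(−t/τ₁) = 0.11831, e^(−t/τ₂) = 0.0044464.
C₂ = 1.67·[1 − (27.642·0.11831 − 10.894·0.0044464)/(16.748)] = 1.67·0.80762 = 1.3487 mol/L.

1.35 mol/L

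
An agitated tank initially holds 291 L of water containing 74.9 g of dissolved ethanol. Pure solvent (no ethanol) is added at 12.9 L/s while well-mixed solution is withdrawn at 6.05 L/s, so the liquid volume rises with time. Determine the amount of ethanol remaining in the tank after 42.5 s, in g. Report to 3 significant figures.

40.6 g

Let m(t) be the amount of ethanol. Volume: V(t) = V₀ + (Q_in − Q_out) t = 291 + 6.8500 t; V(42.5) = 582.12 L.
Species balance (pure solvent in): dm/dt = −Q_out · m/V(t).
dm/m = −Q_out dt/(V₀ + 6.8500 t); integrating gives ln(m/m₀) = −(Q_out/(Q_in−Q_out)) ln(V/V₀).
m = m₀ (V₀/V)^(Q_out/(Q_in−Q_out)) = 74.9 × (291/582.12)^(0.88321) = 40.600 g.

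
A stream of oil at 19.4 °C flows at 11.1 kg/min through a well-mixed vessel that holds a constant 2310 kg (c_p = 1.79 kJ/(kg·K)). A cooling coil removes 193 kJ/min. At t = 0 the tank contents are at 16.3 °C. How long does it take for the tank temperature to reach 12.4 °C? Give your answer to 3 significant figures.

185 min

M c_p dT/dt = ṁ c_p (T_in − T) − Q̇.
τ = M/ṁ = 208.11 min; T_ss = T_in − Q̇/(ṁ c_p) = 9.6864 °C.
T(t) = T_ss + (T₀ − T_ss) e^(−t/τ). Set T = 12.4:
e^(−t/τ) = (12.4 − 9.6864)/(16.3 − 9.6864) = 0.41031
t = −208.11 · ln(0.41031) = 185.39 min.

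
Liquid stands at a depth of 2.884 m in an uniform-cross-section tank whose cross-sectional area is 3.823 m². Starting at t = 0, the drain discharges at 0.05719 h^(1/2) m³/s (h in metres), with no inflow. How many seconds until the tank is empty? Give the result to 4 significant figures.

227.0 s

Unsteady balance on liquid volume: A dh/dt = −0.05719 √h.
∫ h^(−1/2) dh = −(0.05719/A) ∫ dt, giving 2√h = 2√h₀ − (0.05719/A) t.
Set h = 0: 2√h₀ = (0.05719/A) t_empty ⇒ t_empty = 2A√h₀/0.05719.
t_empty = 2·3.823·√2.884/0.05719 = 7.64600·1.69823/0.05719 = 227.045 s.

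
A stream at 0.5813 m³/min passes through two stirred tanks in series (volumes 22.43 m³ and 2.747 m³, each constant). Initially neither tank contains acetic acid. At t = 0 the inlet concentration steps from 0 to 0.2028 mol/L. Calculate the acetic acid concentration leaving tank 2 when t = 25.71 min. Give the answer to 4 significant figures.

0.08423 mol/L

Each tank obeys Vᵢ dCᵢ/dt = Q(Cᵢ₋₁ − Cᵢ), so τᵢ = Vᵢ/Q.
τ₁ = 22.43/0.5813 = 38.5859 min; τ₂ = 2.747/0.5813 = 4.72562 min.
Tank 1: C₁ = C_in(1 − e^(−t/τ₁)). Tank 2 (τ₁ ≠ τ₂): C₂ = C_in[1 − (τ₁ e^(−t/τ₁) − τ₂ e^(−t/τ₂))/(τ₁ − τ₂)].
At t = 25.71: e^(−t/τ₁) = 0.513603, e^(−t/τ₂) = 0.00433705.
C₂ = 0.2028·[1 − (38.5859·0.513603 − 4.72562·0.00433705)/(33.8603)] = 0.2028·0.415323 = 0.0842275 mol/L.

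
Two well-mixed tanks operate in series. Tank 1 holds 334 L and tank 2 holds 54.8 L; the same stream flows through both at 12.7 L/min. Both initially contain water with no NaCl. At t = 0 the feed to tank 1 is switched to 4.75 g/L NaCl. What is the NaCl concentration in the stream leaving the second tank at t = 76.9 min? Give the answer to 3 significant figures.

Time constants: τᵢ = Vᵢ/Q for each well-mixed tank.
τ₁ = 334/12.7 = 26.299 min; τ₂ = 54.8/12.7 = 4.3150 min.
Tank 1: C₁ = C_in(1 − e^(−t/τ₁)). Tank 2 (τ₁ ≠ τ₂): C₂ = C_in[1 − (τ₁ e^(−t/τ₁) − τ₂ e^(−t/τ₂))/(τ₁ − τ₂)].
At t = 76.9: e^(−t/τ₁) = 0.053716, e^(−t/τ₂) = 1.8202e-08.
C₂ = 4.75·[1 − (26.299·0.053716 − 4.3150·1.8202e-08)/(21.984)] = 4.75·0.93574 = 4.4448 g/L.

4.44 g/L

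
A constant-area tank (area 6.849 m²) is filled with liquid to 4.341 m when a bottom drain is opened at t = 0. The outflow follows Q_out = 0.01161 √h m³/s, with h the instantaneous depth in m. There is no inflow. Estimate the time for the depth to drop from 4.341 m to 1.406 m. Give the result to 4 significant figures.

1059 s

Unsteady balance on liquid volume: A dh/dt = −0.01161 √h.
∫ h^(−1/2) dh = −(0.01161/A) ∫ dt, giving 2√h = 2√h₀ − (0.01161/A) t.
t = 2A(√h₀ − √h)/0.01161 = 2·6.849·(√4.341 − √1.406)/0.01161
  = 13.6980 × (2.08351 − 1.18575) / 0.01161 = 1059.22 s.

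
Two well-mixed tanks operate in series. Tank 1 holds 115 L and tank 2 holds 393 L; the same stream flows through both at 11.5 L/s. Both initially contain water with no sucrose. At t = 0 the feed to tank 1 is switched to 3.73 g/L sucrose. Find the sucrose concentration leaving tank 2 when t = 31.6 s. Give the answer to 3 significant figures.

Species balance on tank i: dCᵢ/dt = (Cᵢ₋₁ − Cᵢ)/τᵢ with τᵢ = Vᵢ/Q.
τ₁ = 115/11.5 = 10.000 s; τ₂ = 393/11.5 = 34.174 s.
Tank 1: C₁ = C_in(1 − e^(−t/τ₁)). Tank 2 (τ₁ ≠ τ₂): C₂ = C_in[1 − (τ₁ e^(−t/τ₁) − τ₂ e^(−t/τ₂))/(τ₁ − τ₂)].
At t = 31.6: e^(−t/τ₁) = 0.042426, e^(−t/τ₂) = 0.39666.
C₂ = 3.73·[1 − (10.000·0.042426 − 34.174·0.39666)/(-24.174)] = 3.73·0.45681 = 1.7039 g/L.

1.70 g/L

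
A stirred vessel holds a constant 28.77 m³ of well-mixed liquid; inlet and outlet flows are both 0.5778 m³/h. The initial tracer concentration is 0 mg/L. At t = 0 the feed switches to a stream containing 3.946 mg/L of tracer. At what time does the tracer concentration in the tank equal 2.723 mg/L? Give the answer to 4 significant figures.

58.33 h

Mass balance on the solute (V constant): V dC/dt = Q(C_in − C), so τ = V/Q = 49.7923 h.
C(t) = C_in + (C₀ − C_in) e^(−t/τ). Set C = 2.723 and solve for t:
e^(−t/τ) = (C − C_in)/(C₀ − C_in) = (2.723 − 3.946)/(0 − 3.946) = 0.309934
t = −τ ln(…) = 49.7923 × 1.17140 = 58.3265 h.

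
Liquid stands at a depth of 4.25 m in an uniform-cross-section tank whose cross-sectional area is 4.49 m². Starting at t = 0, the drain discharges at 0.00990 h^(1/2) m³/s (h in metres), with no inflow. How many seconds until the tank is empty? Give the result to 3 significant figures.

A dh/dt = −Q_out = −0.00990 √h.
∫ h^(−1/2) dh = −(0.00990/A) ∫ dt, giving 2√h = 2√h₀ − (0.00990/A) t.
Set h = 0: 2√h₀ = (0.00990/A) t_empty ⇒ t_empty = 2A√h₀/0.00990.
t_empty = 2·4.49·√4.25/0.00990 = 8.9800·2.0616/0.00990 = 1870.0 s.

1870 s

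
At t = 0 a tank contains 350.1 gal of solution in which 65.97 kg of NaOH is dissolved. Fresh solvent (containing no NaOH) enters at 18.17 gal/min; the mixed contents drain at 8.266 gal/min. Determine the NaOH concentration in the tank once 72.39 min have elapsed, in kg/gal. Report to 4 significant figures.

0.02439 kg/gal

Total volume: dV/dt = Q_in − Q_out = 9.90400 gal/min, so V(t) = 350.1 + 9.90400 t and V(72.39) = 1067.05 gal.
No NaOH enters, so dm/dt = −Q_out · (m/V).
Separate: dm/m = −Q_out dt/V(t) ⇒ ln(m/m₀) = −(Q_out/(Q_in−Q_out)) ln(V/V₀).
m = m₀ (V₀/V)^(Q_out/(Q_in−Q_out)) = 65.97 × (350.1/1067.05)^(0.834612) = 26.0256 kg.
C = m/V = 26.0256/1067.05 = 0.0243902 kg/gal.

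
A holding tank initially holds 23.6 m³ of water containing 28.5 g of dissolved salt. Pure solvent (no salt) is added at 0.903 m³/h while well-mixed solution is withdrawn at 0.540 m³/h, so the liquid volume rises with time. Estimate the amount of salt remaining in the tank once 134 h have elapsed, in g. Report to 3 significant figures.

Let m(t) be the amount of salt. Volume: V(t) = V₀ + (Q_in − Q_out) t = 23.6 + 0.36300 t; V(134) = 72.242 m³.
Solute balance: dm/dt = 0 − Q_out C = −Q_out m/V(t).
dm/m = −Q_out dt/(V₀ + 0.36300 t); integrating gives ln(m/m₀) = −(Q_out/(Q_in−Q_out)) ln(V/V₀).
m = m₀ (V₀/V)^(Q_out/(Q_in−Q_out)) = 28.5 × (23.6/72.242)^(1.4876) = 5.3957 g.

5.40 g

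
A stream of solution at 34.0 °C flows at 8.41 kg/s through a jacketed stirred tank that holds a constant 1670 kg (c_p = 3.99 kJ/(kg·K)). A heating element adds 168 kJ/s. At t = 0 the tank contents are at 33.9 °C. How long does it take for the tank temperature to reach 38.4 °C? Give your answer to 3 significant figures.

Unsteady energy balance on the tank contents: M c_p dT/dt = ṁ c_p (T_in − T) + 168.
τ = M/ṁ = 198.57 s; T_ss = T_in + Q̇/(ṁ c_p) = 39.007 °C.
T(t) = T_ss + (T₀ − T_ss) e^(−t/τ). Set T = 38.4:
e^(−t/τ) = (38.4 − 39.007)/(33.9 − 39.007) = 0.11878
t = −198.57 · ln(0.11878) = 423.05 s.

423 s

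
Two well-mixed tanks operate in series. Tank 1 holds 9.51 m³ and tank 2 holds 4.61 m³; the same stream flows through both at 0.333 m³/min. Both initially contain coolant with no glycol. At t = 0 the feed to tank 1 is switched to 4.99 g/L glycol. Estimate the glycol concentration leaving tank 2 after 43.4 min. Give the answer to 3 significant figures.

Time constants: τᵢ = Vᵢ/Q for each well-mixed tank.
τ₁ = 9.51/0.333 = 28.559 min; τ₂ = 4.61/0.333 = 13.844 min.
Tank 1: C₁ = C_in(1 − e^(−t/τ₁)). Tank 2 (τ₁ ≠ τ₂): C₂ = C_in[1 − (τ₁ e^(−t/τ₁) − τ₂ e^(−t/τ₂))/(τ₁ − τ₂)].
At t = 43.4: e^(−t/τ₁) = 0.21878, e^(−t/τ₂) = 0.043501.
C₂ = 4.99·[1 − (28.559·0.21878 − 13.844·0.043501)/(14.715)] = 4.99·0.61631 = 3.0754 g/L.

3.08 g/L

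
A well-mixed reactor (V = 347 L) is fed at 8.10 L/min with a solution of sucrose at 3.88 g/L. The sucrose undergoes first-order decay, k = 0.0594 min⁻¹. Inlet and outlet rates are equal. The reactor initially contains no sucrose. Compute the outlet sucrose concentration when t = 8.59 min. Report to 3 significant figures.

Species balance: V dC/dt = Q C_in − Q C − k V C.
This is linear with rate a = Q/V + k = 0.082743 min⁻¹.
C_ss = Q C_in/(Q + kV) = 1.0946 g/L; C(t) = C_ss + (C₀ − C_ss) e^(−a t).
C(8.59) = 1.0946 + (-1.0946)·e^(−0.082743·8.59) = 1.0946 + (-1.0946)·0.49127 = 0.55686 g/L.

0.557 g/L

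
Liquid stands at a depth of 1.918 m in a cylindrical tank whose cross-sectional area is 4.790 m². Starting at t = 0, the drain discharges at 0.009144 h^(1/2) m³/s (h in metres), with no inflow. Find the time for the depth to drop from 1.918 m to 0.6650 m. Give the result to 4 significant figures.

With no inflow, A dh/dt = −0.009144 √h.
Separate and integrate: 2(√h − √h₀) = −(0.009144/A) t.
t = 2A(√h₀ − √h)/0.009144 = 2·4.790·(√1.918 − √0.6650)/0.009144
  = 9.58000 × (1.38492 − 0.815475) / 0.009144 = 596.595 s.

596.6 s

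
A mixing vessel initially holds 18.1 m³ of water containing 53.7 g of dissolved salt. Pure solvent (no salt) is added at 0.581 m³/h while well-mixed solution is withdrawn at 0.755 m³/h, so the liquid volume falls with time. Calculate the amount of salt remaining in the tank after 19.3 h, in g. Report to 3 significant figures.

22.0 g

Let m(t) be the amount of salt. Volume: V(t) = V₀ + (Q_in − Q_out) t = 18.1 − 0.17400 t; V(19.3) = 14.742 m³.
Species balance (pure solvent in): dm/dt = −Q_out · m/V(t).
dm/m = −Q_out dt/(V₀ − 0.17400 t); integrating gives ln(m/m₀) = −(Q_out/(Q_in−Q_out)) ln(V/V₀).
m = m₀ (V₀/V)^(Q_out/(Q_in−Q_out)) = 53.7 × (18.1/14.742)^(-4.3391) = 22.041 g.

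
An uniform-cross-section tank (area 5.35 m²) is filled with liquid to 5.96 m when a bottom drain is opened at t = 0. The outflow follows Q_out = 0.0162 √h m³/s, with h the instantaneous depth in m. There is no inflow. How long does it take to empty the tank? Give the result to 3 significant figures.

1610 s

With no inflow, A dh/dt = −0.0162 √h.
This is separable: 2 d(√h)/dt = −0.0162/A, so √h = √h₀ − (0.0162/(2A)) t.
Set h = 0: 2√h₀ = (0.0162/A) t_empty ⇒ t_empty = 2A√h₀/0.0162.
t_empty = 2·5.35·√5.96/0.0162 = 10.700·2.4413/0.0162 = 1612.5 s.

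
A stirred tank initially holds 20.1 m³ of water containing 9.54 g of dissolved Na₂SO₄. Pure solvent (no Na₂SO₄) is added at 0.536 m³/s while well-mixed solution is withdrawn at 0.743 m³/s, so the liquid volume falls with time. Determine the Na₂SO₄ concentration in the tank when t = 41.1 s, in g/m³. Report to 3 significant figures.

Total volume: dV/dt = Q_in − Q_out = -0.20700 m³/s, so V(t) = 20.1 − 0.20700 t and V(41.1) = 11.592 m³.
No Na₂SO₄ enters, so dm/dt = −Q_out · (m/V).
dm/m = −Q_out dt/(V₀ − 0.20700 t); integrating gives ln(m/m₀) = −(Q_out/(Q_in−Q_out)) ln(V/V₀).
m = m₀ (V₀/V)^(Q_out/(Q_in−Q_out)) = 9.54 × (20.1/11.592)^(-3.5894) = 1.3231 g.
C = m/V = 1.3231/11.592 = 0.11414 g/m³.

0.114 g/m³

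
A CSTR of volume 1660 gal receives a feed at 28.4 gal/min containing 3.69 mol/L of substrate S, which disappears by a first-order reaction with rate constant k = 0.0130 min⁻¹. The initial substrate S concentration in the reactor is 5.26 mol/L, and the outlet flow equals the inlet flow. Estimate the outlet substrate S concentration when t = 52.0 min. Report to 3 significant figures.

Accumulation = in − out − consumed: V dC/dt = Q C_in − Q C − k V C.
This is linear with rate a = Q/V + k = 0.030108 min⁻¹.
C_ss = Q C_in/(Q + kV) = 2.0968 mol/L; C(t) = C_ss + (C₀ − C_ss) e^(−a t).
C(52.0) = 2.0968 + (3.1632)·e^(−0.030108·52.0) = 2.0968 + (3.1632)·0.20895 = 2.7577 mol/L.

2.76 mol/L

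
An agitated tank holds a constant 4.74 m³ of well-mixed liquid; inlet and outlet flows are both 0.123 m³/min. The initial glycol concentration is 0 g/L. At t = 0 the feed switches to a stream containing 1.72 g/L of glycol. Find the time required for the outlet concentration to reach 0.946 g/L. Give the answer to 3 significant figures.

30.8 min

Accumulation = in − out for the solute gives V dC/dt = Q(C_in − C), so τ = V/Q = 38.537 min.
C(t) = C_in + (C₀ − C_in) e^(−t/τ). Set C = 0.946 and solve for t:
e^(−t/τ) = (C − C_in)/(C₀ − C_in) = (0.946 − 1.72)/(0 − 1.72) = 0.45000
t = −τ ln(…) = 38.537 × 0.79851 = 30.772 min.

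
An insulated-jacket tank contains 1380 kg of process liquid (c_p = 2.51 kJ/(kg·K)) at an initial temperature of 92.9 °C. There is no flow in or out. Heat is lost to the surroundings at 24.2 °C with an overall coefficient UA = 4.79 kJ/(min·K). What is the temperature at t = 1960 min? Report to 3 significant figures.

Heat balance on the well-mixed liquid: M c_p dT/dt = −UA(T − T_amb).
dT/dt = (T_ss − T)/τ with T_ss = T_amb = 24.200 °C, τ = M c_p/UA = 1380·2.51/4.79 = 723.13 min.
This is linear first-order; T(t) = T_ss + (T₀ − T_ss) e^(−t/τ).
T(1960) = 24.200 + (68.700)·0.066508 = 28.769 °C.

28.8 °C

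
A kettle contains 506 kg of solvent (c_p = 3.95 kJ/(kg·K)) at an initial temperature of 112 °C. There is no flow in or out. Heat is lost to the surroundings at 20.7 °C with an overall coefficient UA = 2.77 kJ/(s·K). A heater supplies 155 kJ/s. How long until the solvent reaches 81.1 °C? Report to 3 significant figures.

1500 s

Heat balance on the well-mixed liquid: M c_p dT/dt = −UA(T − T_amb) + Q̇.
τ = M c_p/UA = 721.55 s; T_ss = T_amb + Q̇/UA = 20.7 + 155/2.77 = 76.657 °C.
T(t) = T_ss + (T₀ − T_ss)e^(−t/τ); set T = 81.1:
t = −τ ln[(T − T_ss)/(T₀ − T_ss)] = −721.55 · ln(0.12572) = 1496.3 s.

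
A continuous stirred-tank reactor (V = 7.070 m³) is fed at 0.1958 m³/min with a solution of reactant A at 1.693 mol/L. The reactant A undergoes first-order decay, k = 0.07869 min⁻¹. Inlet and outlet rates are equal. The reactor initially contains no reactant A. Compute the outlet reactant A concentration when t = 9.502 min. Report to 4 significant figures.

Accumulation = in − out − consumed: V dC/dt = Q C_in − Q C − k V C.
dC/dt = (Q/V) C_in − (Q/V + k) C; effective rate a = Q/V + k = 0.0276945 + 0.07869 = 0.106384 min⁻¹.
C_ss = Q C_in/(Q + kV) = 0.440729 mol/L; C(t) = C_ss + (C₀ − C_ss) e^(−a t).
C(9.502) = 0.440729 + (-0.440729)·e^(−0.106384·9.502) = 0.440729 + (-0.440729)·0.363904 = 0.280346 mol/L.

0.2803 mol/L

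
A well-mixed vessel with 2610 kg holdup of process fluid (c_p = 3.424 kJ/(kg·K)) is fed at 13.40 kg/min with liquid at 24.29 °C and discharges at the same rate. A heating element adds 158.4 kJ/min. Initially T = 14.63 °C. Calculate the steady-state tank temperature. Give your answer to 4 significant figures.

27.74 °C

Energy balance: M c_p dT/dt = ṁ c_p (T_in − T) + 158.4.
At steady state dT/dt = 0 ⇒ T_ss = T_in + Q̇/(ṁ c_p) = 24.29 + 158.4/(13.40·3.424) = 27.7424 °C.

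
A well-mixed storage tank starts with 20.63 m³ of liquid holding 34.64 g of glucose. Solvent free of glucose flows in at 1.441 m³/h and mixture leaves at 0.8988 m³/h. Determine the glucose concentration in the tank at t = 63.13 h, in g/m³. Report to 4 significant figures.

Let m(t) be the amount of glucose. Volume: V(t) = V₀ + (Q_in − Q_out) t = 20.63 + 0.542200 t; V(63.13) = 54.8591 m³.
Species balance (pure solvent in): dm/dt = −Q_out · m/V(t).
Separate: dm/m = −Q_out dt/V(t) ⇒ ln(m/m₀) = −(Q_out/(Q_in−Q_out)) ln(V/V₀).
m = m₀ (V₀/V)^(Q_out/(Q_in−Q_out)) = 34.64 × (20.63/54.8591)^(1.65769) = 6.84660 g.
C = m/V = 6.84660/54.8591 = 0.124803 g/m³.

0.1248 g/m³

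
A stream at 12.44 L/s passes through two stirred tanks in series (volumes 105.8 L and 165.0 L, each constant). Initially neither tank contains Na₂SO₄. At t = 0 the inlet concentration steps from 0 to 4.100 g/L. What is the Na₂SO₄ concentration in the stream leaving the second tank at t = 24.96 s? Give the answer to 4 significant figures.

2.749 g/L

Time constants: τᵢ = Vᵢ/Q for each well-mixed tank.
τ₁ = 105.8/12.44 = 8.50482 s; τ₂ = 165.0/12.44 = 13.2637 s.
Solving the cascade with C₁(0)=C₂(0)=0 gives C₂(t) = C_in[1 − (τ₁ e^(−t/τ₁) − τ₂ e^(−t/τ₂))/(τ₁ − τ₂)].
At t = 24.96: e^(−t/τ₁) = 0.0531411, e^(−t/τ₂) = 0.152311.
C₂ = 4.100·[1 − (8.50482·0.0531411 − 13.2637·0.152311)/(-4.75884)] = 4.100·0.670457 = 2.74887 g/L.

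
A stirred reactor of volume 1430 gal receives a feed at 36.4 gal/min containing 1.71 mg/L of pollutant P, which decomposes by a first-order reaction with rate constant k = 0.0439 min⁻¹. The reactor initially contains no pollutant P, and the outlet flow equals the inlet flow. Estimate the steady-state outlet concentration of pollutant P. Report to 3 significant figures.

V dC/dt = Q(C_in − C) − k V C.
Steady state (dC/dt = 0): C_ss = Q C_in/(Q + kV) = C_in/(1 + kV/Q).
C_ss = 36.4·1.71/(36.4 + 0.0439·1430) = 62.244/99.177 = 0.62761 mg/L.

0.628 mg/L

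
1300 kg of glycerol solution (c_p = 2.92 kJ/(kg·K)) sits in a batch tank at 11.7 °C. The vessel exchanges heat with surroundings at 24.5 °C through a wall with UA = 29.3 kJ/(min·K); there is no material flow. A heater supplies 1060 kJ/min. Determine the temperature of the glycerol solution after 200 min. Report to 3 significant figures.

Lumped-capacitance energy balance: M c_p dT/dt = UA(T_amb − T) + Q̇.
dT/dt = (T_ss − T)/τ with T_ss = T_amb + Q̇/UA = 24.5 + 1060/29.3 = 60.677 °C, τ = M c_p/UA = 1300·2.92/29.3 = 129.56 min.
Integrating: T(t) = T_ss + (T₀ − T_ss) e^(−t/τ).
T(200) = 60.677 + (-48.977)·0.21358 = 50.217 °C.

50.2 °C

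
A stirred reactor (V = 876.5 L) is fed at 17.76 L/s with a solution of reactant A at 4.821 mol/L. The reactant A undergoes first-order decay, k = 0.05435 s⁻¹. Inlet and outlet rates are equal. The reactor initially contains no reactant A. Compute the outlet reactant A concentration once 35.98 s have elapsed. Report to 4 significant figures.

V dC/dt = Q(C_in − C) − k V C.
This is linear with rate a = Q/V + k = 0.0746124 s⁻¹.
C_ss = Q C_in/(Q + kV) = 1.30923 mol/L; C(t) = C_ss + (C₀ − C_ss) e^(−a t).
C(35.98) = 1.30923 + (-1.30923)·e^(−0.0746124·35.98) = 1.30923 + (-1.30923)·0.0682516 = 1.21988 mol/L.

1.220 mol/L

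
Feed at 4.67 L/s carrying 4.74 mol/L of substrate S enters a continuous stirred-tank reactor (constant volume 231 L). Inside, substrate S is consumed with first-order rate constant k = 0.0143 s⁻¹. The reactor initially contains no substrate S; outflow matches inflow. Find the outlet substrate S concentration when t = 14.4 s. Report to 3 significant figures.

1.09 mol/L

V dC/dt = Q(C_in − C) − k V C.
dC/dt = (Q/V) C_in − (Q/V + k) C; effective rate a = Q/V + k = 0.020216 + 0.0143 = 0.034516 s⁻¹.
C_ss = Q C_in/(Q + kV) = 2.7762 mol/L; C(t) = C_ss + (C₀ − C_ss) e^(−a t).
C(14.4) = 2.7762 + (-2.7762)·e^(−0.034516·14.4) = 2.7762 + (-2.7762)·0.60833 = 1.0874 mol/L.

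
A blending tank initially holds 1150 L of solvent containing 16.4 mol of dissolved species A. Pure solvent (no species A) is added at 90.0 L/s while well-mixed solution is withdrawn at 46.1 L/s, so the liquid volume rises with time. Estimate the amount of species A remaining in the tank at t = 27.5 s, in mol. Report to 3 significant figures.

7.72 mol

Total volume: dV/dt = Q_in − Q_out = 43.900 L/s, so V(t) = 1150 + 43.900 t and V(27.5) = 2357.2 L.
Species balance (pure solvent in): dm/dt = −Q_out · m/V(t).
dm/m = −Q_out dt/(V₀ + 43.900 t); integrating gives ln(m/m₀) = −(Q_out/(Q_in−Q_out)) ln(V/V₀).
m = m₀ (V₀/V)^(Q_out/(Q_in−Q_out)) = 16.4 × (1150/2357.2)^(1.0501) = 7.7182 mol.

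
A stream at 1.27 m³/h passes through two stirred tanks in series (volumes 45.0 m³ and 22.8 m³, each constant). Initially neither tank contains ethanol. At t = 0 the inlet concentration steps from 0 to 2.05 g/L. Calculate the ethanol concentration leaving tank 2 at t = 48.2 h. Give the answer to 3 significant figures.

1.13 g/L

Each tank obeys Vᵢ dCᵢ/dt = Q(Cᵢ₋₁ − Cᵢ), so τᵢ = Vᵢ/Q.
τ₁ = 45.0/1.27 = 35.433 h; τ₂ = 22.8/1.27 = 17.953 h.
Tank 1: C₁ = C_in(1 − e^(−t/τ₁)). Tank 2 (τ₁ ≠ τ₂): C₂ = C_in[1 − (τ₁ e^(−t/τ₁) − τ₂ e^(−t/τ₂))/(τ₁ − τ₂)].
At t = 48.2: e^(−t/τ₁) = 0.25658, e^(−t/τ₂) = 0.068233.
C₂ = 2.05·[1 − (35.433·0.25658 − 17.953·0.068233)/(17.480)] = 2.05·0.54998 = 1.1275 g/L.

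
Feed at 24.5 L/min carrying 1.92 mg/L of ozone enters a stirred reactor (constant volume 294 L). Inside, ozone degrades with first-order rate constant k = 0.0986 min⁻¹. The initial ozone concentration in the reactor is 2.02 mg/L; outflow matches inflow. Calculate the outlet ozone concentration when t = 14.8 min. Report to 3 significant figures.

Accumulation = in − out − consumed: V dC/dt = Q C_in − Q C − k V C.
This is linear with rate a = Q/V + k = 0.18193 min⁻¹.
C_ss = Q C_in/(Q + kV) = 0.87944 mg/L; C(t) = C_ss + (C₀ − C_ss) e^(−a t).
C(14.8) = 0.87944 + (1.1406)·e^(−0.18193·14.8) = 0.87944 + (1.1406)·0.067704 = 0.95666 mg/L.

0.957 mg/L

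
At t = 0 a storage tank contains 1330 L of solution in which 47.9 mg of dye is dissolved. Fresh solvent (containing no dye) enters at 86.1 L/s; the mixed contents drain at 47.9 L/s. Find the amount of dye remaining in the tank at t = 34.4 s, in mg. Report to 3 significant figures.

20.2 mg

Total volume: dV/dt = Q_in − Q_out = 38.200 L/s, so V(t) = 1330 + 38.200 t and V(34.4) = 2644.1 L.
Species balance (pure solvent in): dm/dt = −Q_out · m/V(t).
dm/m = −Q_out dt/(V₀ + 38.200 t); integrating gives ln(m/m₀) = −(Q_out/(Q_in−Q_out)) ln(V/V₀).
m = m₀ (V₀/V)^(Q_out/(Q_in−Q_out)) = 47.9 × (1330/2644.1)^(1.2539) = 20.236 mg.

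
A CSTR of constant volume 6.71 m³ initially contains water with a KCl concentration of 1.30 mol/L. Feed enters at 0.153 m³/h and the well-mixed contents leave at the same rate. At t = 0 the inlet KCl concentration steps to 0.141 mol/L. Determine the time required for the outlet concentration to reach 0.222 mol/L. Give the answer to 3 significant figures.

117 h

Species balance on the tank: V dC/dt = Q(C_in − C), so τ = V/Q = 43.856 h.
C(t) = C_in + (C₀ − C_in) e^(−t/τ). Set C = 0.222 and solve for t:
e^(−t/τ) = (C − C_in)/(C₀ − C_in) = (0.222 − 0.141)/(1.30 − 0.141) = 0.069888
t = −τ ln(…) = 43.856 × 2.6609 = 116.70 h.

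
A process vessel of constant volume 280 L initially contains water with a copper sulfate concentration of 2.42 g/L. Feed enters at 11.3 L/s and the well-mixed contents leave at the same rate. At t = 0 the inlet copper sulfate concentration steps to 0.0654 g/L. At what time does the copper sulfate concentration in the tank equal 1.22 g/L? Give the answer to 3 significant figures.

Species balance: V dC/dt = Q(C_in − C) ⇒ τ = V/Q = 24.779 s.
C(t) = C_in + (C₀ − C_in) e^(−t/τ). Set C = 1.22 and solve for t:
e^(−t/τ) = (C − C_in)/(C₀ − C_in) = (1.22 − 0.0654)/(2.42 − 0.0654) = 0.49036
t = −τ ln(…) = 24.779 × 0.71262 = 17.658 s.

17.7 s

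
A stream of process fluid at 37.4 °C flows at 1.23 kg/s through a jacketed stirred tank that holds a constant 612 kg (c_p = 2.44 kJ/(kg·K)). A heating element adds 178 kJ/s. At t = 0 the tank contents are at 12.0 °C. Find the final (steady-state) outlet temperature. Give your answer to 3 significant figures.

96.7 °C

M c_p dT/dt = ṁ c_p (T_in − T) + Q̇.
At steady state dT/dt = 0 ⇒ T_ss = T_in + Q̇/(ṁ c_p) = 37.4 + 178/(1.23·2.44) = 96.710 °C.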